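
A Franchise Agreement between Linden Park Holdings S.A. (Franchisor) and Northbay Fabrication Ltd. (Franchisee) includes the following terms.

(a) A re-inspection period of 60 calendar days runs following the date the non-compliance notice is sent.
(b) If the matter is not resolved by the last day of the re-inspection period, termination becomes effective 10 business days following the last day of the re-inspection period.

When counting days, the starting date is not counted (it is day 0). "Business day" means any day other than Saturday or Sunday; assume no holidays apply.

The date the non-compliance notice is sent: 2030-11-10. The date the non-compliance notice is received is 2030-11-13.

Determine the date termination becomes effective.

The last day of the re-inspection period: 60 calendar days after 2030-11-10 is 2031-01-09.
The date termination becomes effective: 10 business days after Thursday, 2031-01-09, skipping weekends — Jan 10, Jan 13, Jan 14, Jan 15, Jan 16, Jan 17, Jan 20, Jan 21, Jan 22, Jan 23 — lands on Thursday, 2031-01-23.

2031-01-23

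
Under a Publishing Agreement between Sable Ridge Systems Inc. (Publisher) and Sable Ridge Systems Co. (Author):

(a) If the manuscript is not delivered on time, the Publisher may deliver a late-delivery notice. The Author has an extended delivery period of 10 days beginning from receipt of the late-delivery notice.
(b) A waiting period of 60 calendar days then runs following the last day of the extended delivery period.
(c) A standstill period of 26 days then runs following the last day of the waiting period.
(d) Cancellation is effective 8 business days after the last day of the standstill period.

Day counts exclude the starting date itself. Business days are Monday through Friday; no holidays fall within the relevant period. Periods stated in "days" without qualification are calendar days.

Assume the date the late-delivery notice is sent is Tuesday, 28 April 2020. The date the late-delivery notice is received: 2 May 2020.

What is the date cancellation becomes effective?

The last day of the extended delivery period: 10 calendar days after 2 May 2020 is 12 May 2020.
Adding 60 calendar days to 12 May 2020 gives 11 July 2020, which is the last day of the waiting period.
The last day of the standstill period: 26 calendar days after 11 July 2020 is 6 August 2020.
The date cancellation becomes effective: 8 business days after Thursday, 6 August 2020, skipping weekends — Aug 7, Aug 10, Aug 11, Aug 12, Aug 13, Aug 14, Aug 17, Aug 18 — lands on Tuesday, 18 August 2020.

18 August 2020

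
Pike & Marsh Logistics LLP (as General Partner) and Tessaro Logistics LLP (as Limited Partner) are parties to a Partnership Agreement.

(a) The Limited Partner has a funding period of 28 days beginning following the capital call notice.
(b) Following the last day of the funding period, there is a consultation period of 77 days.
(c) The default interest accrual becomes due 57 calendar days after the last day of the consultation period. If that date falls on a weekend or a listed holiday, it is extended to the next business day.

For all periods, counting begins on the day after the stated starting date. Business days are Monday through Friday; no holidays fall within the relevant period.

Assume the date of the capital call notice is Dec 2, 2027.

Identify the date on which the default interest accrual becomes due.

The last day of the funding period: Dec 2, 2027 + 28 days = Dec 30, 2027.
Adding 77 calendar days to Dec 30, 2027 gives Mar 16, 2028, which is the last day of the consultation period.
The date on which the default interest accrual becomes due: 57 calendar days after Mar 16, 2028 is May 12, 2028. May 12, 2028 is a Friday, so no roll-forward applies.

May 12, 2028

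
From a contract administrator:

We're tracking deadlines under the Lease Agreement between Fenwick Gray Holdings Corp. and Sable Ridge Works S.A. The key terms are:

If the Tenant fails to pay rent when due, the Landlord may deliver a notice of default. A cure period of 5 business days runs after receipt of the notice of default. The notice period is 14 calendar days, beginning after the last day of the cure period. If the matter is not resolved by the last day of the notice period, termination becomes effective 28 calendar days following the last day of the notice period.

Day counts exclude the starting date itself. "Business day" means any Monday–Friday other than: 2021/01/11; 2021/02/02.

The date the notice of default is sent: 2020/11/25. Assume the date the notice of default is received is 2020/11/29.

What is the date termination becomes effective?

2021/01/15

From Sunday, 2020/11/29, 5 business days (Nov 30, Dec 1, Dec 2, Dec 3, Dec 4, skipping weekends) brings us to Friday, 2020/12/04, which is the last day of the cure period.
The last day of the notice period: 14 calendar days after 2020/12/04 is 2020/12/18.
The date termination becomes effective: 28 calendar days after 2020/12/18 is 2021/01/15.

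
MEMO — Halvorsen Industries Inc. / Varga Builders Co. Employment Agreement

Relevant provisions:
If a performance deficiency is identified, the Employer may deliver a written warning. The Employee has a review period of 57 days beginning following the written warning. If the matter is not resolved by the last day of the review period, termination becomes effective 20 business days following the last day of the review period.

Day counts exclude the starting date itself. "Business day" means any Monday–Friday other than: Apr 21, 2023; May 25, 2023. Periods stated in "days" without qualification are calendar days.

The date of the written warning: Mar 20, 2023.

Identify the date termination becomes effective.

Jun 14, 2023

The last day of the review period: Mar 20, 2023 + 57 days = May 16, 2023.
The date termination becomes effective: counting 20 business days from Tuesday, May 16, 2023 (May 17, May 18, May 19, May 22, …, Jun 12, Jun 13, Jun 14, skipping weekends and the listed holiday on May 25) reaches Wednesday, Jun 14, 2023.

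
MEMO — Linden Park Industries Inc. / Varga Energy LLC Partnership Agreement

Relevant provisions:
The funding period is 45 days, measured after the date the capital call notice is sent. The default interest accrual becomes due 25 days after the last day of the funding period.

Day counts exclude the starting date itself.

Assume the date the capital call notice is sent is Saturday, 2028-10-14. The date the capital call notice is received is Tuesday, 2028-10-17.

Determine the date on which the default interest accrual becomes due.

Adding 45 calendar days to 2028-10-14 gives 2028-11-28, which is the last day of the funding period.
Adding 25 calendar days to 2028-11-28 gives 2028-12-23, which is the date on which the default interest accrual becomes due.

2028-12-23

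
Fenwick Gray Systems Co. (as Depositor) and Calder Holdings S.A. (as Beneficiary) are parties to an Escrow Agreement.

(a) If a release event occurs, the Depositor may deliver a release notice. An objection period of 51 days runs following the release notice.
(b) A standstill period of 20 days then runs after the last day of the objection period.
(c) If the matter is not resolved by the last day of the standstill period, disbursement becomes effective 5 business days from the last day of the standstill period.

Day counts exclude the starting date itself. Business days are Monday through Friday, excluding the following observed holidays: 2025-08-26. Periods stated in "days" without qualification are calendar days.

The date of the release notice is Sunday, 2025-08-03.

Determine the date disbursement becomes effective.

Adding 51 calendar days to 2025-08-03 gives 2025-09-23, which is the last day of the objection period.
Adding 20 calendar days to 2025-09-23 gives 2025-10-13, which is the last day of the standstill period.
The date disbursement becomes effective: 5 business days after Monday, 2025-10-13, skipping weekends — Oct 14, Oct 15, Oct 16, Oct 17, Oct 20 — lands on Monday, 2025-10-20.

2025-10-20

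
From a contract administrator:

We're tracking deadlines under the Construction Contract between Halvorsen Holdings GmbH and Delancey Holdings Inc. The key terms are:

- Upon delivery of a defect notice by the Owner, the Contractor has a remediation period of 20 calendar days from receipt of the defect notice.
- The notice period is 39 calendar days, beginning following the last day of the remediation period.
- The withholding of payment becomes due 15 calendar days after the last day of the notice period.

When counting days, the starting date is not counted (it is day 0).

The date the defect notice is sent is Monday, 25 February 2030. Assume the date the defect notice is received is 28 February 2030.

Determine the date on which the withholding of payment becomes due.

13 May 2030

The last day of the remediation period: 28 February 2030 + 20 days = 20 March 2030.
Adding 39 calendar days to 20 March 2030 gives 28 April 2030, which is the last day of the notice period.
The date on which the withholding of payment becomes due: 15 calendar days after 28 April 2030 is 13 May 2030.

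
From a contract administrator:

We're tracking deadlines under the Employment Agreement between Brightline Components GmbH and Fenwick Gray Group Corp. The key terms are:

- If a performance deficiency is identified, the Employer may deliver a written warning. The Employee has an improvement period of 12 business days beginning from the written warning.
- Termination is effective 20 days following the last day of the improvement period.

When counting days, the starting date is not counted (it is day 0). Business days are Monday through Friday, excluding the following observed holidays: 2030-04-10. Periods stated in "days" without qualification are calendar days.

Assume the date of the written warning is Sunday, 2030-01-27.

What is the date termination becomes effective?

The last day of the improvement period: counting 12 business days from Sunday, 2030-01-27 (Jan 28, Jan 29, Jan 30, Jan 31, …, Feb 8, Feb 11, Feb 12, skipping weekends) reaches Tuesday, 2030-02-12.
The date termination becomes effective: 2030-02-12 + 20 days = 2030-03-04.

2030-03-04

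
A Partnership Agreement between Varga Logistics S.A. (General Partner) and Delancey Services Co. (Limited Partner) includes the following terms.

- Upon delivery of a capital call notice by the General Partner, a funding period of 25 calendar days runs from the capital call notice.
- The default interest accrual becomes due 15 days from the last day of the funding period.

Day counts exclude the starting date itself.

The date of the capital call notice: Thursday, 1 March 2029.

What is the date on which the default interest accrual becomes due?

Adding 25 calendar days to 1 March 2029 gives 26 March 2029, which is the last day of the funding period.
Adding 15 calendar days to 26 March 2029 gives 10 April 2029, which is the date on which the default interest accrual becomes due.

10 April 2029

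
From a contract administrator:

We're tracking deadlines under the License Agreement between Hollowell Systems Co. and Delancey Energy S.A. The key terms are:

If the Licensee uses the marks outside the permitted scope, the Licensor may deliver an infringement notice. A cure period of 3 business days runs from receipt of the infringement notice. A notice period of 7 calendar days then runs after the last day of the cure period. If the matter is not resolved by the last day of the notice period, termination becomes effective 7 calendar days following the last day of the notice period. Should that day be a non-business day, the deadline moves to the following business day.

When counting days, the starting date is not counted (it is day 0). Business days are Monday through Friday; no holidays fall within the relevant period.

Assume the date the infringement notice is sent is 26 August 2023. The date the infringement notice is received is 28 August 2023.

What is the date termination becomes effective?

The last day of the cure period: 3 business days after Monday, 28 August 2023, skipping weekends — Aug 29, Aug 30, Aug 31 — lands on Thursday, 31 August 2023.
The last day of the notice period: 7 calendar days after 31 August 2023 is 7 September 2023.
The date termination becomes effective: 7 calendar days after 7 September 2023 is 14 September 2023. 14 September 2023 is a Thursday, so no roll-forward applies.

14 September 2023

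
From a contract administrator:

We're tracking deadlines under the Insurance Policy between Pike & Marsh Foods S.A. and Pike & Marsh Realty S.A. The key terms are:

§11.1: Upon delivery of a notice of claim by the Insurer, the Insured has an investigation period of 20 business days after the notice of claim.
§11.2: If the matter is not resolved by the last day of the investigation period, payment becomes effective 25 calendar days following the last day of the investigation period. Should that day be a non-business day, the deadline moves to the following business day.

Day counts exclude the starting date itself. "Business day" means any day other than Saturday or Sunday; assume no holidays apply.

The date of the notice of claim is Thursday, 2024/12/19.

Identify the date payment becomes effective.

2025/02/10

The last day of the investigation period: counting 20 business days from Thursday, 2024/12/19 (Dec 20, Dec 23, Dec 24, Dec 25, …, Jan 14, Jan 15, Jan 16, skipping weekends) reaches Thursday, 2025/01/16.
Adding 25 calendar days to 2025/01/16 gives 2025/02/10, which is the date payment becomes effective. 2025/02/10 is a Monday, so no roll-forward applies.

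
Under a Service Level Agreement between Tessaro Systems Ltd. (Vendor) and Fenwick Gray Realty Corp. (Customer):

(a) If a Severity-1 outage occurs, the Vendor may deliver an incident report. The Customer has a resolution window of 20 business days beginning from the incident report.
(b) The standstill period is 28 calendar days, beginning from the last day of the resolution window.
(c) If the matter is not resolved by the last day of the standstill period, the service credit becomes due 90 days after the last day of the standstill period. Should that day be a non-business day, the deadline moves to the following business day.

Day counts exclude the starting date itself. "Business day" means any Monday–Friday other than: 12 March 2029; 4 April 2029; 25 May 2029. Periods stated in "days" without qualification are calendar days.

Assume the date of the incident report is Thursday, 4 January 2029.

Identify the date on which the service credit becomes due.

30 May 2029

The last day of the resolution window: 20 business days after Thursday, 4 January 2029, skipping weekends — Jan 5, Jan 8, Jan 9, Jan 10, …, Jan 30, Jan 31, Feb 1 — lands on Thursday, 1 February 2029.
The last day of the standstill period: 28 calendar days after 1 February 2029 is 1 March 2029.
Adding 90 calendar days to 1 March 2029 gives 30 May 2029, which is the date on which the service credit becomes due. 30 May 2029 is a Wednesday and is not a listed holiday, so no roll-forward applies.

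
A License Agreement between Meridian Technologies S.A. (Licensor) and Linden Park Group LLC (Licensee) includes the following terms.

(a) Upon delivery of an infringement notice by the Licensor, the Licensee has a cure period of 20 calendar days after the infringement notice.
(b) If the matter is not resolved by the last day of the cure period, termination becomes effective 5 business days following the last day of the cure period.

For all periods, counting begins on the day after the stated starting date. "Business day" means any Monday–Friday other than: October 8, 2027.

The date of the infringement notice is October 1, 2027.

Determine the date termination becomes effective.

The last day of the cure period: October 1, 2027 + 20 days = October 21, 2027.
The date termination becomes effective: counting 5 business days from Thursday, October 21, 2027 (Oct 22, Oct 25, Oct 26, Oct 27, Oct 28, skipping weekends) reaches Thursday, October 28, 2027.

October 28, 2027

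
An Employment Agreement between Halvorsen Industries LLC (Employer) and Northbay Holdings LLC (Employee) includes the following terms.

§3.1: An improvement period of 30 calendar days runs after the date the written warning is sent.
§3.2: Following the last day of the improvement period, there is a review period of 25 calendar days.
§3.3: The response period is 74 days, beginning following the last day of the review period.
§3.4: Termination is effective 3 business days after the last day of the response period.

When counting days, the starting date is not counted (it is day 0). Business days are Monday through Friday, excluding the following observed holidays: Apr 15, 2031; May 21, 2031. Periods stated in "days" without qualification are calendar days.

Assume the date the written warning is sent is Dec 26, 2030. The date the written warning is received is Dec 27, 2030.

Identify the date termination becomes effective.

May 7, 2031

The last day of the improvement period: Dec 26, 2030 + 30 days = Jan 25, 2031.
Adding 25 calendar days to Jan 25, 2031 gives Feb 19, 2031, which is the last day of the review period.
The last day of the response period: Feb 19, 2031 + 74 days = May 4, 2031.
The date termination becomes effective: counting 3 business days from Sunday, May 4, 2031 (May 5, May 6, May 7, skipping weekends) reaches Wednesday, May 7, 2031.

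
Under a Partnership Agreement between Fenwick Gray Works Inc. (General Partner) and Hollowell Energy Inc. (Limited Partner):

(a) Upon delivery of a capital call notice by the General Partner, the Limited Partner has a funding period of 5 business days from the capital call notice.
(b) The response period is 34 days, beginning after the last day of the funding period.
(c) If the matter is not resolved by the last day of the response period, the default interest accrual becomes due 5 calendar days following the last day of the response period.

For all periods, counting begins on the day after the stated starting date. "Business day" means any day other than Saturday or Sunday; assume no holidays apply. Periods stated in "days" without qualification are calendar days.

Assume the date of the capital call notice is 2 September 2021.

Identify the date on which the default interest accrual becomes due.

18 October 2021

The last day of the funding period: 5 business days after Thursday, 2 September 2021, skipping weekends — Sep 3, Sep 6, Sep 7, Sep 8, Sep 9 — lands on Thursday, 9 September 2021.
Adding 34 calendar days to 9 September 2021 gives 13 October 2021, which is the last day of the response period.
Adding 5 calendar days to 13 October 2021 gives 18 October 2021, which is the date on which the default interest accrual becomes due.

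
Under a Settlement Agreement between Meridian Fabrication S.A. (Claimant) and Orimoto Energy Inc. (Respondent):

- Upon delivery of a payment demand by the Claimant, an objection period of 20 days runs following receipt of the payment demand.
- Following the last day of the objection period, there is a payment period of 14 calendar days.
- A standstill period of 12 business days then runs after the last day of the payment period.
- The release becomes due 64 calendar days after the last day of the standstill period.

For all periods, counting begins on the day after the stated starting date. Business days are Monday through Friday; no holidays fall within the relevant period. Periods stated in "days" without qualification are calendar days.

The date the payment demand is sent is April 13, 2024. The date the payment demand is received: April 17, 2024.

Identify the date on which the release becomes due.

The last day of the objection period: 20 calendar days after April 17, 2024 is May 7, 2024.
Adding 14 calendar days to May 7, 2024 gives May 21, 2024, which is the last day of the payment period.
From Tuesday, May 21, 2024, 12 business days (May 22, May 23, May 24, May 27, …, Jun 4, Jun 5, Jun 6, skipping weekends) brings us to Thursday, June 6, 2024, which is the last day of the standstill period.
Adding 64 calendar days to June 6, 2024 gives August 9, 2024, which is the date on which the release becomes due.

August 9, 2024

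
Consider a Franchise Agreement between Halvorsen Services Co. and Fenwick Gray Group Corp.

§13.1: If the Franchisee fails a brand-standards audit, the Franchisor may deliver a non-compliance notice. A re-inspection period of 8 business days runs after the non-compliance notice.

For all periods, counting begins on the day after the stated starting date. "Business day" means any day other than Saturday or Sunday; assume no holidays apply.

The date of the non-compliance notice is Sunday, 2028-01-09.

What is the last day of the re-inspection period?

The last day of the re-inspection period: 8 business days after Sunday, 2028-01-09, skipping weekends — Jan 10, Jan 11, Jan 12, Jan 13, Jan 14, Jan 17, Jan 18, Jan 19 — lands on Wednesday, 2028-01-19.

2028-01-19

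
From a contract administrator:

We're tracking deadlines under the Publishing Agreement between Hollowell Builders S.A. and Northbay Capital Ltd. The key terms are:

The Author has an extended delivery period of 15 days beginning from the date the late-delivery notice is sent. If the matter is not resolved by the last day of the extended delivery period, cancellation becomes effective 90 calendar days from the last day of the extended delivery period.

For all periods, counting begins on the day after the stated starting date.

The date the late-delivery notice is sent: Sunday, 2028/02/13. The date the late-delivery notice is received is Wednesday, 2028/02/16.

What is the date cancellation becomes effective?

2028/05/28

The last day of the extended delivery period: 15 calendar days after 2028/02/13 is 2028/02/28.
The date cancellation becomes effective: 90 calendar days after 2028/02/28 is 2028/05/28.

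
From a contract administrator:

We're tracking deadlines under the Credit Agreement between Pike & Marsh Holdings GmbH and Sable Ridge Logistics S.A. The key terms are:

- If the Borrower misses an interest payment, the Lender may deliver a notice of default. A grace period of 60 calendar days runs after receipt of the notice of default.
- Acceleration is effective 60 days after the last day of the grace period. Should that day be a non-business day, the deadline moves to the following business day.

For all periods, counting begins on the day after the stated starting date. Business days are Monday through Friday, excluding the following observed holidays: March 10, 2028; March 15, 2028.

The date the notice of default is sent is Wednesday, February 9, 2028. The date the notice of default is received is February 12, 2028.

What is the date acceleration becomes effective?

June 12, 2028

The last day of the grace period: February 12, 2028 + 60 days = April 12, 2028.
The date acceleration becomes effective: 60 calendar days after April 12, 2028 is June 11, 2028. That falls on a Sunday, so it rolls to the next business day, Monday, June 12, 2028.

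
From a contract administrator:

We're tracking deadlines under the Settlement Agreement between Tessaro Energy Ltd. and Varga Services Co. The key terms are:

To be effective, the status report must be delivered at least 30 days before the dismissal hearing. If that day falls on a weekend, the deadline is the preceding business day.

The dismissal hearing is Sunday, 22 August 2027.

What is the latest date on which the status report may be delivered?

22 August 2027 minus 30 days is 23 July 2027. That is a Friday, so no adjustment is needed.

23 July 2027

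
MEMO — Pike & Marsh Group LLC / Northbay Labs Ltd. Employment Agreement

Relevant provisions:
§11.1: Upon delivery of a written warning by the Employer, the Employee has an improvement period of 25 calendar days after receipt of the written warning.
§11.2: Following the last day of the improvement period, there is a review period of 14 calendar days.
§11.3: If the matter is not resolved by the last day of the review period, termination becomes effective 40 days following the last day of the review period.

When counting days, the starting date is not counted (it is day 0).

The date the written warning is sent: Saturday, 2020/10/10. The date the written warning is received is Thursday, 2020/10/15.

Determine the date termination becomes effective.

The last day of the improvement period: 25 calendar days after 2020/10/15 is 2020/11/09.
Adding 14 calendar days to 2020/11/09 gives 2020/11/23, which is the last day of the review period.
Adding 40 calendar days to 2020/11/23 gives 2021/01/02, which is the date termination becomes effective.

2021/01/02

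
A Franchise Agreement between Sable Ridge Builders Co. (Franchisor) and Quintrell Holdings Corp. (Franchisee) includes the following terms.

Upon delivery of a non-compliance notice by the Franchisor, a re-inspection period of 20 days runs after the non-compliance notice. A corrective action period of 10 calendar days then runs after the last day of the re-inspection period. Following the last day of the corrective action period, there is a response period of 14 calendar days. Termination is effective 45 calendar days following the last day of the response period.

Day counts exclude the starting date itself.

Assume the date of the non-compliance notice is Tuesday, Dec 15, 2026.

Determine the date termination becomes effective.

The last day of the re-inspection period: 20 calendar days after Dec 15, 2026 is Jan 4, 2027.
Adding 10 calendar days to Jan 4, 2027 gives Jan 14, 2027, which is the last day of the corrective action period.
The last day of the response period: 14 calendar days after Jan 14, 2027 is Jan 28, 2027.
The date termination becomes effective: Jan 28, 2027 + 45 days = Mar 14, 2027.

Mar 14, 2027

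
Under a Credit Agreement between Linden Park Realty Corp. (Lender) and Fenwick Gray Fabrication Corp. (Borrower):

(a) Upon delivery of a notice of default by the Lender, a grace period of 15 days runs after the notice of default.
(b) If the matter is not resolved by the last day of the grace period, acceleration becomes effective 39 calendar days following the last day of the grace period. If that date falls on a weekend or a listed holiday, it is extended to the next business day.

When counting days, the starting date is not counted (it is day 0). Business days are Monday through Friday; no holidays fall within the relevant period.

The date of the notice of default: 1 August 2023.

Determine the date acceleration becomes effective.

25 September 2023

The last day of the grace period: 1 August 2023 + 15 days = 16 August 2023.
Adding 39 calendar days to 16 August 2023 gives 24 September 2023, which is the date acceleration becomes effective. That falls on a Sunday, so it rolls to the next business day, Monday, 25 September 2023.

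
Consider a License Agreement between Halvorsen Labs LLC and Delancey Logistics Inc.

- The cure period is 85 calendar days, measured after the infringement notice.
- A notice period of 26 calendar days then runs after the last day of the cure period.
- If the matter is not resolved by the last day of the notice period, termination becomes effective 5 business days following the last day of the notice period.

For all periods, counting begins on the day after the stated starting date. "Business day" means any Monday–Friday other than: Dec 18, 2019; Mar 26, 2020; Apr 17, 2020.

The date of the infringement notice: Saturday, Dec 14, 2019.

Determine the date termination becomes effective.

The last day of the cure period: 85 calendar days after Dec 14, 2019 is Mar 8, 2020.
The last day of the notice period: 26 calendar days after Mar 8, 2020 is Apr 3, 2020.
The date termination becomes effective: counting 5 business days from Friday, Apr 3, 2020 (Apr 6, Apr 7, Apr 8, Apr 9, Apr 10, skipping weekends) reaches Friday, Apr 10, 2020.

Apr 10, 2020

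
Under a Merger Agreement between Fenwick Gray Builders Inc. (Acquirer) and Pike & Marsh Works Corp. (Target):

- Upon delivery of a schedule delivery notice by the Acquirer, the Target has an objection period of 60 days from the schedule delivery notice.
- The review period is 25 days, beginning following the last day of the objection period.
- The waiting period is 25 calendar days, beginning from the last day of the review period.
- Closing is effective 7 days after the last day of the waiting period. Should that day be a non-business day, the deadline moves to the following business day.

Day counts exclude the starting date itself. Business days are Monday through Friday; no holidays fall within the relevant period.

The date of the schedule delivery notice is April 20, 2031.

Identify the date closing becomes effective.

The last day of the objection period: April 20, 2031 + 60 days = June 19, 2031.
The last day of the review period: June 19, 2031 + 25 days = July 14, 2031.
The last day of the waiting period: 25 calendar days after July 14, 2031 is August 8, 2031.
The date closing becomes effective: 7 calendar days after August 8, 2031 is August 15, 2031. August 15, 2031 is a Friday, so no roll-forward applies.

August 15, 2031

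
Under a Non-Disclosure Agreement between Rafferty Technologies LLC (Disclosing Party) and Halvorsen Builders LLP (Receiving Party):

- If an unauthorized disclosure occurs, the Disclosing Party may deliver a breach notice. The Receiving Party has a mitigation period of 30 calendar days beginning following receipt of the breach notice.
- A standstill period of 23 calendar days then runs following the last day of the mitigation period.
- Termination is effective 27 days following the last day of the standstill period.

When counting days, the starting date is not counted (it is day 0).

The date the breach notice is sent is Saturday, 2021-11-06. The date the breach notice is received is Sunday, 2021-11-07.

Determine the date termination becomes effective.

Adding 30 calendar days to 2021-11-07 gives 2021-12-07, which is the last day of the mitigation period.
The last day of the standstill period: 23 calendar days after 2021-12-07 is 2021-12-30.
The date termination becomes effective: 27 calendar days after 2021-12-30 is 2022-01-26.

2022-01-26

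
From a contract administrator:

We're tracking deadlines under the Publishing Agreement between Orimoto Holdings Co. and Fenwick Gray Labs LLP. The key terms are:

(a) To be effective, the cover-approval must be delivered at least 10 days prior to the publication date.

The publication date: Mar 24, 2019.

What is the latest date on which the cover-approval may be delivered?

Mar 14, 2019

Mar 24, 2019 minus 10 days is Mar 14, 2019.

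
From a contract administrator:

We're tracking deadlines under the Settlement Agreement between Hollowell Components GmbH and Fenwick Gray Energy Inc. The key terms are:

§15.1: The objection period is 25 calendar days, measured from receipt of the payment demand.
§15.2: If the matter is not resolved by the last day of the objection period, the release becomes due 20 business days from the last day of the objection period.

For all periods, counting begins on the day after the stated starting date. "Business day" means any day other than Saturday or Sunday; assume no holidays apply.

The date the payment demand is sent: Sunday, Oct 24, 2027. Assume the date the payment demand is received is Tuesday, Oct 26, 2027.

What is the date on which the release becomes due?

Dec 17, 2027

Adding 25 calendar days to Oct 26, 2027 gives Nov 20, 2027, which is the last day of the objection period.
From Saturday, Nov 20, 2027, 20 business days (Nov 22, Nov 23, Nov 24, Nov 25, …, Dec 15, Dec 16, Dec 17, skipping weekends) brings us to Friday, Dec 17, 2027, which is the date on which the release becomes due.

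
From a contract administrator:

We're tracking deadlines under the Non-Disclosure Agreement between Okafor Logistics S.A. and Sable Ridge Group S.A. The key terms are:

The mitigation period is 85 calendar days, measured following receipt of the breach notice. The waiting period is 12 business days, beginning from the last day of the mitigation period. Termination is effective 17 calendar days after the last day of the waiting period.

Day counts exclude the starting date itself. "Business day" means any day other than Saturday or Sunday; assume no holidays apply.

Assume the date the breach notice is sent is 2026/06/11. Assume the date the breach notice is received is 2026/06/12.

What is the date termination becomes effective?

The last day of the mitigation period: 2026/06/12 + 85 days = 2026/09/05.
The last day of the waiting period: 12 business days after Saturday, 2026/09/05, skipping weekends — Sep 7, Sep 8, Sep 9, Sep 10, …, Sep 18, Sep 21, Sep 22 — lands on Tuesday, 2026/09/22.
The date termination becomes effective: 2026/09/22 + 17 days = 2026/10/09.

2026/10/09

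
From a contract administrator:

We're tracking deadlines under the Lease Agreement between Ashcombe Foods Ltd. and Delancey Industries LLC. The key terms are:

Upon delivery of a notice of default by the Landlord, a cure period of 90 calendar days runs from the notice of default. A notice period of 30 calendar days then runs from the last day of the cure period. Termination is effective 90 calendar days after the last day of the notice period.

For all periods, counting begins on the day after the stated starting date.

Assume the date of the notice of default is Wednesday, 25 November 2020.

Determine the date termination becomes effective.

The last day of the cure period: 25 November 2020 + 90 days = 23 February 2021.
Adding 30 calendar days to 23 February 2021 gives 25 March 2021, which is the last day of the notice period.
The date termination becomes effective: 90 calendar days after 25 March 2021 is 23 June 2021.

23 June 2021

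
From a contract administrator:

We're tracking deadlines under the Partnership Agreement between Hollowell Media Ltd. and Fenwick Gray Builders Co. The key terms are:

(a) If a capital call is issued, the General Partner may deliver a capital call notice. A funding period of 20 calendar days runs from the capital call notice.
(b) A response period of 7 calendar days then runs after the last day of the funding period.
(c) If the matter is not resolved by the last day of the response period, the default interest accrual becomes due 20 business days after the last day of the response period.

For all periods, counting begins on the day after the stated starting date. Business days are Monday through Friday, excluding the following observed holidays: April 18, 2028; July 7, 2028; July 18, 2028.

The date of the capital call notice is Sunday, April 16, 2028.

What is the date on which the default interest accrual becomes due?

The last day of the funding period: 20 calendar days after April 16, 2028 is May 6, 2028.
Adding 7 calendar days to May 6, 2028 gives May 13, 2028, which is the last day of the response period.
The date on which the default interest accrual becomes due: counting 20 business days from Saturday, May 13, 2028 (May 15, May 16, May 17, May 18, …, Jun 7, Jun 8, Jun 9, skipping weekends) reaches Friday, June 9, 2028.

June 9, 2028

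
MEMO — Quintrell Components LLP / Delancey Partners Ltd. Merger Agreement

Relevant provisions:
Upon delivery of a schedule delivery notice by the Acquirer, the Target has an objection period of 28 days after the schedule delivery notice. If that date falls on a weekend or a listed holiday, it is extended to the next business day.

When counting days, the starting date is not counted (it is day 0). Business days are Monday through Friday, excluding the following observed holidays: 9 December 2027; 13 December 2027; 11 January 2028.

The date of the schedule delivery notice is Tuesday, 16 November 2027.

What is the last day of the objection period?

14 December 2027

The last day of the objection period: 28 calendar days after 16 November 2027 is 14 December 2027. 14 December 2027 is a Tuesday and is not a listed holiday, so no roll-forward applies.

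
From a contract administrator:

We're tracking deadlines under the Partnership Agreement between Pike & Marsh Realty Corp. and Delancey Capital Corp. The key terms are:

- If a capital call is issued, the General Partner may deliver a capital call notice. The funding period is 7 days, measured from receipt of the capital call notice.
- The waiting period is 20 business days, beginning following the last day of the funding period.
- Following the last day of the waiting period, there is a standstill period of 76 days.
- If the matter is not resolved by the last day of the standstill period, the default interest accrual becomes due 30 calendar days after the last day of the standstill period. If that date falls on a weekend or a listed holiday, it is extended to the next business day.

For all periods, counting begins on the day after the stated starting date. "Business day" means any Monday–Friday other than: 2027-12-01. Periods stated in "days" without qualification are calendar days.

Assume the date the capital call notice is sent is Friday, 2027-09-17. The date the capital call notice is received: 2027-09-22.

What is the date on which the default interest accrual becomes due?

2028-02-10

The last day of the funding period: 2027-09-22 + 7 days = 2027-09-29.
From Wednesday, 2027-09-29, 20 business days (Sep 30, Oct 1, Oct 4, Oct 5, …, Oct 25, Oct 26, Oct 27, skipping weekends) brings us to Wednesday, 2027-10-27, which is the last day of the waiting period.
The last day of the standstill period: 76 calendar days after 2027-10-27 is 2028-01-11.
Adding 30 calendar days to 2028-01-11 gives 2028-02-10, which is the date on which the default interest accrual becomes due. 2028-02-10 is a Thursday and is not a listed holiday, so no roll-forward applies.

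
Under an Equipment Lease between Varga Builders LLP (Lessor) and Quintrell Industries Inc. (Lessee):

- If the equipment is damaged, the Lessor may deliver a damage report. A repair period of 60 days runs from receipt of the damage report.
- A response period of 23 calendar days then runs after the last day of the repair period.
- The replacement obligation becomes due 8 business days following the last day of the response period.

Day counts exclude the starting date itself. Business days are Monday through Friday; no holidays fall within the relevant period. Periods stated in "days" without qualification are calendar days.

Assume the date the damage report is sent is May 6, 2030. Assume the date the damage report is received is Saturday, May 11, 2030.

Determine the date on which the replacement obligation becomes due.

August 14, 2030

The last day of the repair period: May 11, 2030 + 60 days = July 10, 2030.
Adding 23 calendar days to July 10, 2030 gives August 2, 2030, which is the last day of the response period.
From Friday, August 2, 2030, 8 business days (Aug 5, Aug 6, Aug 7, Aug 8, Aug 9, Aug 12, Aug 13, Aug 14, skipping weekends) brings us to Wednesday, August 14, 2030, which is the date on which the replacement obligation becomes due.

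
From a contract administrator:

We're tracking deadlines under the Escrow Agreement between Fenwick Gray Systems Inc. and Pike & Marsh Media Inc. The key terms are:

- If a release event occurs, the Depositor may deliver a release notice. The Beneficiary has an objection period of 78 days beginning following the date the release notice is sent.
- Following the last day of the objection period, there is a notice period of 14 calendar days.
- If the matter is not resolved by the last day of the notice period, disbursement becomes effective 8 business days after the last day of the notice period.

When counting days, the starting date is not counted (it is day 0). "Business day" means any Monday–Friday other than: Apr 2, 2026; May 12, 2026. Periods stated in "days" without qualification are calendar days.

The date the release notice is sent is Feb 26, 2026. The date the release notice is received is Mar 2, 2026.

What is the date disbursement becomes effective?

The last day of the objection period: Feb 26, 2026 + 78 days = May 15, 2026.
The last day of the notice period: 14 calendar days after May 15, 2026 is May 29, 2026.
From Friday, May 29, 2026, 8 business days (Jun 1, Jun 2, Jun 3, Jun 4, Jun 5, Jun 8, Jun 9, Jun 10, skipping weekends) brings us to Wednesday, Jun 10, 2026, which is the date disbursement becomes effective.

Jun 10, 2026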